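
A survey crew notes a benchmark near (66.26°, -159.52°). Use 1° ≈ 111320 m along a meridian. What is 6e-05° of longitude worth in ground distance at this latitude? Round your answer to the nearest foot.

9 feet

At 66.26° a degree of longitude is 111320 × cos 66.26° ≈ 44816 m, so 6e-05° corresponds to 2.68896 m.
Converting: 2.68896 m × 3.2808 ft/m ≈ 8.822 ft.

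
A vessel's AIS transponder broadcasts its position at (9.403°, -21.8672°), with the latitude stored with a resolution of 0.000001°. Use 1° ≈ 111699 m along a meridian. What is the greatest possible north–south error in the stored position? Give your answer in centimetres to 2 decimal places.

5.58 centimetres

With a 0.000001° grid the true value lies within half a step, ±0.000001°/2 = ±5e-07°, of the stored one.
Along the meridian that is 5e-07° × 111699 m/° = 0.0558495 m.
That is 0.0558495 m = 5.5849 cm.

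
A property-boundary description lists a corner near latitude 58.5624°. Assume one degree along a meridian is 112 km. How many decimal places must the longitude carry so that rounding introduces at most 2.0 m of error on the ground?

At 58.5624° one degree of longitude covers 112000 × cos 58.5624° ≈ 112000 × 0.5216 ≈ 58415.8 m.
Rounding to N decimal places gives at most 0.5 × 10⁻ᴺ degrees of error, i.e. 0.5 × 10⁻ᴺ × 58415.8 m.
Need 0.5 × 58415.8 × 10⁻ᴺ ≤ 2.0 → 10⁻ᴺ ≤ 6.847e-05, so N ≥ 4.16.
At 4 places the error can reach 2.92 m, but 5 places keeps it to 0.292 m.

5 decimal places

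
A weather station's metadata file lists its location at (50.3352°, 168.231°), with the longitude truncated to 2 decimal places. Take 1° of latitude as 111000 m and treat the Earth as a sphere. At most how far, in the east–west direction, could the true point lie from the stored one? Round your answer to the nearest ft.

2324 ft

Truncating at 2 decimal places can drop up to a full unit in the last place, so the longitude may be off by as much as 0.01°.
Parallels shrink by cos φ, so at 50.3352° a degree of longitude is 111000 × 0.6383 ≈ 70850.7 m.
Maximum E–W displacement: 0.01 × 70850.7 = 708.507 m.
Converting: 708.507 m × 3.2808 ft/m ≈ 2324.5 ft.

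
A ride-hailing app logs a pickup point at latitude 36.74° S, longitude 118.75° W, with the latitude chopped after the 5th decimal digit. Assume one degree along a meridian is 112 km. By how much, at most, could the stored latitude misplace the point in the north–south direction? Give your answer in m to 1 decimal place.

Truncating at 5 decimal places can drop up to a full unit in the last place, so the latitude may be off by as much as 1e-05°.
North–south distance: 1e-05° × 112000 m/° = 1.12 m.

1.1 m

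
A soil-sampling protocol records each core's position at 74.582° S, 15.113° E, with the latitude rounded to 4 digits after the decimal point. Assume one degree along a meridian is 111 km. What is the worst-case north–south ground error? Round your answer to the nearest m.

6 m

Rounding to 4 decimal places leaves the latitude within ±5e-05° of the true value.
North–south distance: 5e-05° × 111000 m/° = 5.55 m.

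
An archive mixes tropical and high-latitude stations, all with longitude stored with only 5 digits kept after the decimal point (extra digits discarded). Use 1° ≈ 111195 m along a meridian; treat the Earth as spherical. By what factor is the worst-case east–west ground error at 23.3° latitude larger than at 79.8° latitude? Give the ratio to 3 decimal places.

5.186

Truncating at 5 decimal places can drop up to a full unit in the last place, so the longitude may be off by as much as 1e-05°.
Error at 23.3° = 1e-05° × 111195 × cos 23.3° ≈ 1.1119 × 0.9184 = 1.0213 m.
Error at 79.8° = 1e-05° × 111195 × cos 79.8° ≈ 1.1119 × 0.1771 = 0.19691 m.
The ratio reduces to cos 23.3° / cos 79.8° = 0.9184/0.1771 ≈ 5.1865.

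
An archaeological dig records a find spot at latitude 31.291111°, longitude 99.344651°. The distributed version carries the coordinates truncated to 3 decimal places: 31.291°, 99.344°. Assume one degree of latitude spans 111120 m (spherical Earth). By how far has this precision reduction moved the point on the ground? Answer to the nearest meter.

63 meters

Δlat = 31.291111 − 31.291 = +0.000111°; Δlon = 99.344651 − 99.344 = +0.000651°.
North–south shift: 0.000111 × 111120 = 12.3343 m.
E–W at 31.291°: 0.000651° × 111120 × cos 31.291° = 0.000651 × 111120 × 0.8545 ≈ 61.8167 m.
Hypotenuse of the two orthogonal shifts: √(12.3343² + 61.8167²) = 63.0352 m.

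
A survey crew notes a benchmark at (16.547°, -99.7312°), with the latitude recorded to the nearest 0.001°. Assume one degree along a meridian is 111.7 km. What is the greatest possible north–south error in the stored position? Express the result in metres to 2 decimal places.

55.85 metres

Rounding to 3 decimal places leaves the latitude within ±0.0005° of the true value.
North–south distance: 0.0005° × 111700 m/° = 55.85 m.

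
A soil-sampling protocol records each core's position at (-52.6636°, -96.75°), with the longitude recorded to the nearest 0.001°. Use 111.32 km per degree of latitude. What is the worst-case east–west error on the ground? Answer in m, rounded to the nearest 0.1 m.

Rounding to 3 decimal places leaves the longitude within ±0.0005° of the true value.
Parallels shrink by cos φ, so at 52.6636° a degree of longitude is 111320 × 0.6065 ≈ 67514.9 m.
So at most 0.0005° × 67514.9 ≈ 33.7574 m east–west.

33.8 m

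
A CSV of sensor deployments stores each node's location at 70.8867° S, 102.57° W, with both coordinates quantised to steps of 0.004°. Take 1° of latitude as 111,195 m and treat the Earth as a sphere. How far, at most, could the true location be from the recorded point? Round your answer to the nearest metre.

With a 0.004° grid the true value lies within half a step, ±0.004°/2 = ±0.002°, of the stored one.
Latitude error → 0.002 × 111195 = 222.39 m along the meridian.
East–west component at 70.8867°: 0.002° × 111195 × cos 70.8867° ≈ 0.002 × 36409.4 ≈ 72.8188 m.
Combining orthogonally: (222.39² + 72.8188²)^½ ≈ 234.008 m.

234 metres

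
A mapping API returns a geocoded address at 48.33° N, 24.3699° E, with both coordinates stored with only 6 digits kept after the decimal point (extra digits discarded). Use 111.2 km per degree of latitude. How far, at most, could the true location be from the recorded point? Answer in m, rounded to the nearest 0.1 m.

Truncating at 6 decimal places can drop up to a full unit in the last place, so each coordinate may be off by as much as 1e-06°.
Latitude error → 1e-06 × 111200 = 0.1112 m along the meridian.
East–west component at 48.33°: 1e-06° × 111200 × cos 48.33° ≈ 1e-06 × 73930.1 ≈ 0.0739301 m.
The two errors are perpendicular, so the maximum displacement is √(0.1112² + 0.0739301²) ≈ 0.133533 m.

0.1 m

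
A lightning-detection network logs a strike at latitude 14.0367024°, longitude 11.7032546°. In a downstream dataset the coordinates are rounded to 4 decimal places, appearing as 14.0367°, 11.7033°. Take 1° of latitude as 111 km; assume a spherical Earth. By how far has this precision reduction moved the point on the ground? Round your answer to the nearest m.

The latitude changed by +0.0000024° and the longitude by -0.0000454°.
North–south shift: 0.0000024 × 111000 = 0.2664 m.
E–W at 14.0367°: -0.0000454° × 111000 × cos 14.0367° = -0.0000454 × 111000 × 0.9701 ≈ -4.88893 m.
Distance: √(0.2664² + 4.88893²) ≈ 4.89618 m.

5 m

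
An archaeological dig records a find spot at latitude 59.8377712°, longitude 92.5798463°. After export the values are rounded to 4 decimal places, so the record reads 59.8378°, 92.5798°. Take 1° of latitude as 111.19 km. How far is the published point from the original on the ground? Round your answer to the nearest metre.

4 metres

The latitude changed by -0.0000288° and the longitude by +0.0000463°.
North–south shift: -0.0000288 × 111190 = -3.20227 m.
East–west at this latitude: 0.0000463° × 111190 × cos 59.8378° ≈ 0.0000463 × 55867.4 = 2.58666 m.
Combined displacement = (3.20227² + 2.58666²)^½ ≈ 4.11647 m.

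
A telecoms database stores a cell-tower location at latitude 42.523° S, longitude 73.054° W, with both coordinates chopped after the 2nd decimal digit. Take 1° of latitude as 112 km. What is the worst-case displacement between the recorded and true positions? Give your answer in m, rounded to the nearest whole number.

Truncating at 2 decimal places can drop up to a full unit in the last place, so each coordinate may be off by as much as 0.01°.
N–S: 0.01° × 112000 m/° = 1120 m.
E–W at 42.523°: 0.01° × 112000 × cos 42.523° = 0.01 × 112000 × 0.7370 ≈ 825.447 m.
Combining orthogonally: (1120² + 825.447²)^½ ≈ 1391.32 m.

1391 m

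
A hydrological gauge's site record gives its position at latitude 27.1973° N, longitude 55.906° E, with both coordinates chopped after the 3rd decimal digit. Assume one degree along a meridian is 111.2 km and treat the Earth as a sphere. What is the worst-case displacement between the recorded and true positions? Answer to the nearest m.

Truncating at 3 decimal places can drop up to a full unit in the last place, so each coordinate may be off by as much as 0.001°.
North–south component: 0.001° × 111200 = 111.2 m.
E–W at 27.1973°: 0.001° × 111200 × cos 27.1973° = 0.001 × 111200 × 0.8894 ≈ 98.9055 m.
Worst case both components are at the extreme and orthogonal: √(111.2² + 98.9055²) ≈ 148.821 m.

149 m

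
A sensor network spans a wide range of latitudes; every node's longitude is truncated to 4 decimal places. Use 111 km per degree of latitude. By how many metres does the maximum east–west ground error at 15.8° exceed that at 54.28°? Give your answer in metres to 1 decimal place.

Truncating at 4 decimal places can drop up to a full unit in the last place, so the longitude may be off by as much as 0.0001°.
At 15.8°: 0.0001° × 111000 × cos 15.8° = 0.0001 × 111000 × 0.9622 ≈ 10.681 m.
At 54.28°: 0.0001° × 111000 × cos 54.28° = 0.0001 × 111000 × 0.5838 ≈ 6.4805 m.
Difference: 10.681 − 6.4805 = 4.2002 m.

4.2 metres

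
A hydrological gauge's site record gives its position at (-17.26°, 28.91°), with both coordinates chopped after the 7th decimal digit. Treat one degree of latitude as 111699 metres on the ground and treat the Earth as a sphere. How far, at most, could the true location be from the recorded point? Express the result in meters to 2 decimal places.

0.02 meters

Truncating at 7 decimal places can drop up to a full unit in the last place, so each coordinate may be off by as much as 1e-07°.
N–S: 1e-07° × 111699 m/° = 0.0111699 m.
E–W at 17.26°: 1e-07° × 111699 × cos 17.26° = 1e-07 × 111699 × 0.9550 ≈ 0.0106669 m.
The two errors are perpendicular, so the maximum displacement is √(0.0111699² + 0.0106669²) ≈ 0.015445 m.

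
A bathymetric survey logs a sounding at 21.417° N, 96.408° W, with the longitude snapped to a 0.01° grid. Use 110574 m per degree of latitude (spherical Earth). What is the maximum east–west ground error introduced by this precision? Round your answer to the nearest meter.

With a 0.01° grid the true value lies within half a step, ±0.01°/2 = ±0.005°, of the stored one.
Parallels shrink by cos φ, so at 21.417° a degree of longitude is 110574 × 0.9309 ≈ 102939 m.
East–west error: 0.005° × 102939 m/° ≈ 514.693 m.

515 meters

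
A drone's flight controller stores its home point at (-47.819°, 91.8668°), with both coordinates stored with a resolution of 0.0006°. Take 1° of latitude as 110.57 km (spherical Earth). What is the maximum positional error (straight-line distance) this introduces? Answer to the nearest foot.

131 feet

With a 0.0006° grid the true value lies within half a step, ±0.0006°/2 = ±0.0003°, of the stored one.
Latitude error → 0.0003 × 110570 = 33.171 m along the meridian.
East–west component at 47.819°: 0.0003° × 110570 × cos 47.819° ≈ 0.0003 × 74245 ≈ 22.2735 m.
Worst case both components are at the extreme and orthogonal: √(33.171² + 22.2735²) ≈ 39.9553 m.
In feet: 39.9553 m ÷ 0.3048 ≈ 131.09 ft.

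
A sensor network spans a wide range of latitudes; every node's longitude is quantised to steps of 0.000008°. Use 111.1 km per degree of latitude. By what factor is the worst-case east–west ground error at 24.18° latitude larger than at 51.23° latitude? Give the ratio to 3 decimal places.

With a 0.000008° grid the true value lies within half a step, ±0.000008°/2 = ±4e-06°, of the stored one.
At 24.18°: 4e-06° × 111100 × cos 24.18° = 4e-06 × 111100 × 0.9123 ≈ 0.40541 m.
At 51.23°: 4e-06° × 111100 × cos 51.23° = 4e-06 × 111100 × 0.6262 ≈ 0.27828 m.
Ratio: 0.40541 / 0.27828 = cos 24.18° / cos 51.23° ≈ 1.4568.

1.457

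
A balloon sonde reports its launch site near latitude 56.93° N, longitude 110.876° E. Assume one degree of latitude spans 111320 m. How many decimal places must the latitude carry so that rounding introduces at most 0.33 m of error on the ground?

6

One degree of latitude covers 111320 m.
With N decimal places the half-ulp bound is 0.5·10⁻ᴺ°, or 0.5·10⁻ᴺ × 111320 m on the ground.
Need 0.5 × 111320 × 10⁻ᴺ ≤ 0.33 → 10⁻ᴺ ≤ 5.929e-06, so N ≥ 5.23.
At 5 places the error can reach 0.557 m, but 6 places keeps it to 0.0557 m.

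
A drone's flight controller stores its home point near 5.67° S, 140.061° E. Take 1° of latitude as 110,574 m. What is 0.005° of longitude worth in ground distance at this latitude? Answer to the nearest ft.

1805 ft

At 5.67° a degree of longitude is 110574 × cos 5.67° ≈ 110033 m, so 0.005° corresponds to 550.165 m.
Converting: 550.165 m × 3.2808 ft/m ≈ 1805 ft.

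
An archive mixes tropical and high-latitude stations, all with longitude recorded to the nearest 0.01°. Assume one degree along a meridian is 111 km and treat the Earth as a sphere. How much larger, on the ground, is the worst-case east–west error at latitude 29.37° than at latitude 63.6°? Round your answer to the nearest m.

Rounding to 2 decimal places leaves the longitude within ±0.005° of the true value.
At 29.37°: 0.005° × 111000 × cos 29.37° = 0.005 × 111000 × 0.8715 ≈ 483.67 m.
Error at 63.6° = 0.005° × 111000 × cos 63.6° ≈ 555 × 0.4446 = 246.77 m.
So the lower-latitude error exceeds the higher by 483.67 − 246.77 = 236.89 m.

237 m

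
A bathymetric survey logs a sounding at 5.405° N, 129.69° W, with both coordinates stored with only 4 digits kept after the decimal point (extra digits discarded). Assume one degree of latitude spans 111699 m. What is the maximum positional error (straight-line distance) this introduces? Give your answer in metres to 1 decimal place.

15.8 metres

Truncating at 4 decimal places can drop up to a full unit in the last place, so each coordinate may be off by as much as 0.0001°.
Latitude error → 0.0001 × 111699 = 11.1699 m along the meridian.
East–west component at 5.405°: 0.0001° × 111699 × cos 5.405° ≈ 0.0001 × 111202 ≈ 11.1202 m.
Combining orthogonally: (11.1699² + 11.1202²)^½ ≈ 15.7615 m.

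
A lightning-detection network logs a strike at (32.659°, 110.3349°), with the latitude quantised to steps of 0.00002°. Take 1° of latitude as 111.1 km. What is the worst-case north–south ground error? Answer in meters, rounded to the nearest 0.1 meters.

1.1 meters

With a 0.00002° grid the true value lies within half a step, ±0.00002°/2 = ±1e-05°, of the stored one.
North–south distance: 1e-05° × 111100 m/° = 1.111 m.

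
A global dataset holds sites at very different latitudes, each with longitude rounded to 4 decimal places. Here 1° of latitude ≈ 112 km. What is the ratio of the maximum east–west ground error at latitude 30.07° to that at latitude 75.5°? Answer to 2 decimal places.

Rounding to 4 decimal places leaves the longitude within ±5e-05° of the true value.
Error at 30.07° = 5e-05° × 112000 × cos 30.07° ≈ 5.6 × 0.8654 = 4.8463 m.
At 75.5°: 5e-05° × 112000 × cos 75.5° = 5e-05 × 112000 × 0.2504 ≈ 1.4021 m.
Ratio: 4.8463 / 1.4021 = cos 30.07° / cos 75.5° ≈ 3.4564.

3.46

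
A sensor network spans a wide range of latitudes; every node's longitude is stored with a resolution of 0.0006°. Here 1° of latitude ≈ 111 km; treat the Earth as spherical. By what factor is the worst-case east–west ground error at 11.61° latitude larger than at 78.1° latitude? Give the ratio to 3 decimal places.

4.750

With a 0.0006° grid the true value lies within half a step, ±0.0006°/2 = ±0.0003°, of the stored one.
At 11.61°: 0.0003° × 111000 × cos 11.61° = 0.0003 × 111000 × 0.9795 ≈ 32.619 m.
Error at 78.1° = 0.0003° × 111000 × cos 78.1° ≈ 33.3 × 0.2062 = 6.8666 m.
Ratio: 32.619 / 6.8666 = cos 11.61° / cos 78.1° ≈ 4.7503.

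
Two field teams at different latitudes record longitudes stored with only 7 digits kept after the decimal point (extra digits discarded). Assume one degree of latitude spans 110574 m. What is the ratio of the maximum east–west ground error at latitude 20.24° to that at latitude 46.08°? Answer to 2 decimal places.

1.35

Truncating at 7 decimal places can drop up to a full unit in the last place, so the longitude may be off by as much as 1e-07°.
At 20.24°: 1e-07° × 110574 × cos 20.24° = 1e-07 × 110574 × 0.9383 ≈ 0.010375 m.
At 46.08°: 1e-07° × 110574 × cos 46.08° = 1e-07 × 110574 × 0.6937 ≈ 0.00767 m.
The ratio reduces to cos 20.24° / cos 46.08° = 0.9383/0.6937 ≈ 1.3526.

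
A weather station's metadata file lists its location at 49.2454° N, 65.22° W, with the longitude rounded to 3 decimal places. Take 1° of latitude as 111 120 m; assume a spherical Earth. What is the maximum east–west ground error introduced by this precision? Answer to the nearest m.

36 m

Rounding to 3 decimal places leaves the longitude within ±0.0005° of the true value.
At latitude 49.2454° a degree of longitude spans 111120 m × cos 49.2454° = 111120 × 0.6528 ≈ 72541.4 m.
Maximum E–W displacement: 0.0005 × 72541.4 = 36.2707 m.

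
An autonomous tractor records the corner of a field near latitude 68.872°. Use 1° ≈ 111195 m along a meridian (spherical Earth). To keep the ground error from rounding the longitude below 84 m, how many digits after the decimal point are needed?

3

At 68.872° one degree of longitude covers 111195 × cos 68.872° ≈ 111195 × 0.3605 ≈ 40080.5 m.
Rounding to N decimal places gives at most 0.5 × 10⁻ᴺ degrees of error, i.e. 0.5 × 10⁻ᴺ × 40080.5 m.
Need 0.5 × 40080.5 × 10⁻ᴺ ≤ 84 → 10⁻ᴺ ≤ 4.192e-03, so N ≥ 2.38.
At 2 places the error can reach 200 m, but 3 places keeps it to 20 m.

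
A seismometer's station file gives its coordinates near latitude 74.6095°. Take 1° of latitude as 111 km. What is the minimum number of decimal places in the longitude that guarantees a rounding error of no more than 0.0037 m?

At 74.6095° one degree of longitude covers 111000 × cos 74.6095° ≈ 111000 × 0.2654 ≈ 29459 m.
N decimal places → at most half a unit in the last place, 0.5 × 10⁻ᴺ° = 29459/2 × 10⁻ᴺ m.
Setting 14729.5 × 10⁻ᴺ ≤ 0.0037 gives 10ᴺ ≥ 3.981e+06, i.e. N ≥ 6.60.
At 6 places the error can reach 0.0147 m, but 7 places keeps it to 0.00147 m.

7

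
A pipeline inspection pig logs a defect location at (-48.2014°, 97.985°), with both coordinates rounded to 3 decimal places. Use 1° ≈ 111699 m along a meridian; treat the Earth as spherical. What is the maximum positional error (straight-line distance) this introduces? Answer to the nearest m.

67 m

Rounding to 3 decimal places leaves each coordinate within ±0.0005° of the true value.
Latitude error → 0.0005 × 111699 = 55.8495 m along the meridian.
Longitude error → 0.0005 × 111699 × cos 48.2014° = 0.0005 × 111699 × 0.6665 ≈ 37.2245 m.
Worst case both components are at the extreme and orthogonal: √(55.8495² + 37.2245²) ≈ 67.118 m.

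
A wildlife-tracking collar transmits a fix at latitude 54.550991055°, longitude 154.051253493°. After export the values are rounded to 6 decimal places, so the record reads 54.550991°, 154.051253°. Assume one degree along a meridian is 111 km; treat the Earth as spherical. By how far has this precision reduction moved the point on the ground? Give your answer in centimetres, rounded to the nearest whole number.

Δlat = 54.550991055 − 54.550991 = +0.000000055°; Δlon = 154.051253493 − 154.051253 = +0.000000493°.
North–south shift: 0.000000055 × 111000 = 0.006105 m.
E–W at 54.551°: 0.000000493° × 111000 × cos 54.551° = 0.000000493 × 111000 × 0.5800 ≈ 0.0317381 m.
Distance: √(0.006105² + 0.0317381²) ≈ 0.03232 m.
That is 0.03232 m = 3.232 cm.

3 centimetres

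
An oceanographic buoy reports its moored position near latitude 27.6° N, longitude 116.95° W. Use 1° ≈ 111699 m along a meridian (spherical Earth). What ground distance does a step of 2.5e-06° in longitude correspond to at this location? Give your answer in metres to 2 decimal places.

0.25 metres

At 27.6° a degree of longitude is 111699 × cos 27.6° ≈ 98988.1 m, so 2.5e-06° corresponds to 0.24747 m.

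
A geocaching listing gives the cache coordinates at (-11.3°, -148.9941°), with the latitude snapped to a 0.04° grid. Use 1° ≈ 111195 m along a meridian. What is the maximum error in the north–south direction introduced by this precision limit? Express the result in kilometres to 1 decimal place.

With a 0.04° grid the true value lies within half a step, ±0.04°/2 = ±0.02°, of the stored one.
So the N–S error is at most 0.02 × 111195 = 2223.9 m.
That is 2223.9 m = 2.2239 km.

2.2 kilometres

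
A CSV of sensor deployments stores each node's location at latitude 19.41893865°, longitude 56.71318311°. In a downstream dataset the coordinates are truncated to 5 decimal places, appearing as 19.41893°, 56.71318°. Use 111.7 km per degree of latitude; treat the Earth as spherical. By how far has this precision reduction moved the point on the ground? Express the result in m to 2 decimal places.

Δlat = 19.41893865 − 19.41893 = +0.00000865°; Δlon = 56.71318311 − 56.71318 = +0.00000311°.
N–S: 0.00000865° × 111700 m/° = 0.966205 m.
East–west at this latitude: 0.00000311° × 111700 × cos 19.4189° ≈ 0.00000311 × 105346 = 0.327625 m.
Distance: √(0.966205² + 0.327625²) ≈ 1.02024 m.

1.02 m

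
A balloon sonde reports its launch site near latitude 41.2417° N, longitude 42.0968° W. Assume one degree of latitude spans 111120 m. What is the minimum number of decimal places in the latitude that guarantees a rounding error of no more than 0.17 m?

One degree of latitude covers 111120 m.
N decimal places → at most half a unit in the last place, 0.5 × 10⁻ᴺ° = 111120/2 × 10⁻ᴺ m.
Setting 55560 × 10⁻ᴺ ≤ 0.17 gives 10ᴺ ≥ 3.268e+05, i.e. N ≥ 5.51.
So 6 decimal places suffice (0.0556 m); 5 would allow up to 0.556 m.

6 decimal places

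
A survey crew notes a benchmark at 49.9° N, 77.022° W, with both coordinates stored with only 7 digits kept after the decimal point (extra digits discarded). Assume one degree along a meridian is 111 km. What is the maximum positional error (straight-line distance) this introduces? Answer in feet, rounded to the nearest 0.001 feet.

Truncating at 7 decimal places can drop up to a full unit in the last place, so each coordinate may be off by as much as 1e-07°.
N–S: 1e-07° × 111000 m/° = 0.0111 m.
E–W at 49.9°: 1e-07° × 111000 × cos 49.9° = 1e-07 × 111000 × 0.6441 ≈ 0.00714977 m.
Worst case both components are at the extreme and orthogonal: √(0.0111² + 0.00714977²) ≈ 0.0132034 m.
In feet: 0.0132034 m ÷ 0.3048 ≈ 0.043318 ft.

0.043 feet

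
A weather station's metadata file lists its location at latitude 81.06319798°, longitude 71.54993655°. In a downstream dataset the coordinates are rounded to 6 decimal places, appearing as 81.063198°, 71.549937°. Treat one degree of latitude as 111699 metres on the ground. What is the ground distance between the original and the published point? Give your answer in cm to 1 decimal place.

0.8 cm

Δlat = 81.06319798 − 81.063198 = -0.00000002°; Δlon = 71.54993655 − 71.549937 = -0.00000045°.
N–S: -0.00000002° × 111699 m/° = -0.00223398 m.
E–W at 81.0632°: -0.00000045° × 111699 × cos 81.0632° = -0.00000045 × 111699 × 0.1553 ≈ -0.00780834 m.
Hypotenuse of the two orthogonal shifts: √(0.00223398² + 0.00780834²) = 0.00812163 m.
That is 0.00812163 m = 0.81216 cm.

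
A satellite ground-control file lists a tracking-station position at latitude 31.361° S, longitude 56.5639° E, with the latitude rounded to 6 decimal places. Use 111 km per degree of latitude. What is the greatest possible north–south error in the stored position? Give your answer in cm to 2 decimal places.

Rounding to 6 decimal places leaves the latitude within ±5e-07° of the true value.
So the N–S error is at most 5e-07 × 111000 = 0.0555 m.
That is 0.0555 m = 5.55 cm.

5.55 cm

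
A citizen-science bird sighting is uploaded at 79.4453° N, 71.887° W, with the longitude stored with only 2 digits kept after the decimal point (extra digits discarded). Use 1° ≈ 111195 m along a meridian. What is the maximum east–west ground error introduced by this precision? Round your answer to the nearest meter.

Truncating at 2 decimal places can drop up to a full unit in the last place, so the longitude may be off by as much as 0.01°.
At latitude 79.4453° a degree of longitude spans 111195 m × cos 79.4453° = 111195 × 0.1832 ≈ 20368 m.
So at most 0.01° × 20368 ≈ 203.68 m east–west.

204 meters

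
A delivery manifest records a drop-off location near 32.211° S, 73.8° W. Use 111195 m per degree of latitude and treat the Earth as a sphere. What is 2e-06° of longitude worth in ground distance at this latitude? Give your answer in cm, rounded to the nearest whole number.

19 cm

2e-06° of longitude at 32.211° is 2e-06 × 111195 × cos 32.211° ≈ 2e-06 × 94081.1 = 0.188162 m.
That is 0.188162 m = 18.816 cm.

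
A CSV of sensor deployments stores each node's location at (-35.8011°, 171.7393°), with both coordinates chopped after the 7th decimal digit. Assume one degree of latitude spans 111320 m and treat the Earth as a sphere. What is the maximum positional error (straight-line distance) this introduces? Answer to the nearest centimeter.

1 centimeters

Truncating at 7 decimal places can drop up to a full unit in the last place, so each coordinate may be off by as much as 1e-07°.
North–south component: 1e-07° × 111320 = 0.011132 m.
Longitude error → 1e-07 × 111320 × cos 35.8011° = 1e-07 × 111320 × 0.8111 ≈ 0.00902864 m.
Worst case both components are at the extreme and orthogonal: √(0.011132² + 0.00902864²) ≈ 0.0143331 m.
That is 0.0143331 m = 1.4333 cm.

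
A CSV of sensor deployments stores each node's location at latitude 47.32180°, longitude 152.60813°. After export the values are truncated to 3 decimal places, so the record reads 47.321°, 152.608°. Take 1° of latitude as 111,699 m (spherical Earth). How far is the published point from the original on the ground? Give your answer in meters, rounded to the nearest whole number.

The latitude changed by +0.00080° and the longitude by +0.00013°.
North–south shift: 0.00080 × 111699 = 89.3592 m.
East–west at this latitude: 0.00013° × 111699 × cos 47.321° ≈ 0.00013 × 75719.7 = 9.84356 m.
Combined displacement = (89.3592² + 9.84356²)^½ ≈ 89.8997 m.

90 meters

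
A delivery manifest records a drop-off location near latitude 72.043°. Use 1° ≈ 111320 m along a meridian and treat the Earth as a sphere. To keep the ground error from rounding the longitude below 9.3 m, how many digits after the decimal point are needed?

4 decimal places

At 72.043° one degree of longitude covers 111320 × cos 72.043° ≈ 111320 × 0.3083 ≈ 34320.3 m.
N decimal places → at most half a unit in the last place, 0.5 × 10⁻ᴺ° = 34320.3/2 × 10⁻ᴺ m.
Need 0.5 × 34320.3 × 10⁻ᴺ ≤ 9.3 → 10⁻ᴺ ≤ 5.420e-04, so N ≥ 3.27.
So 4 decimal places suffice (1.72 m); 3 would allow up to 17.2 m.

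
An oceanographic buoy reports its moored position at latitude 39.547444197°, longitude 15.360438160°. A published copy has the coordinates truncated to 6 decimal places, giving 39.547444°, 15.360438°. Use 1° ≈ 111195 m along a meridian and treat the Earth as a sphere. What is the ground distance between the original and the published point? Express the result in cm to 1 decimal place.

Δlat = 39.547444197 − 39.547444 = +0.000000197°; Δlon = 15.360438160 − 15.360438 = +0.000000160°.
N–S: 0.000000197° × 111195 m/° = 0.0219054 m.
East–west at this latitude: 0.000000160° × 111195 × cos 39.5474° ≈ 0.000000160 × 85742.2 = 0.0137188 m.
Distance: √(0.0219054² + 0.0137188²) ≈ 0.0258467 m.
That is 0.0258467 m = 2.5847 cm.

2.6 cm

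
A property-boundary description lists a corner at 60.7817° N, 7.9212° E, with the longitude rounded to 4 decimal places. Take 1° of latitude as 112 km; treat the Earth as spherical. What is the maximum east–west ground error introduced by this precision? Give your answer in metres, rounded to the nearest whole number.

Rounding to 4 decimal places leaves the longitude within ±5e-05° of the true value.
One degree of longitude at 60.7817° is 112000 × cos 60.7817° ≈ 112000 × 0.4881 = 54671.5 m.
East–west error: 5e-05° × 54671.5 m/° ≈ 2.73358 m.

3 metres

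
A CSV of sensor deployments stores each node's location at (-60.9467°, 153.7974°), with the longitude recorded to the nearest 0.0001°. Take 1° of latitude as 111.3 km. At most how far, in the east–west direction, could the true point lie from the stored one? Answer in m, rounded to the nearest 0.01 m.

2.70 m

Rounding to 4 decimal places leaves the longitude within ±5e-05° of the true value.
One degree of longitude at 60.9467° is 111300 × cos 60.9467° ≈ 111300 × 0.4856 = 54049.8 m.
So at most 5e-05° × 54049.8 ≈ 2.70249 m east–west.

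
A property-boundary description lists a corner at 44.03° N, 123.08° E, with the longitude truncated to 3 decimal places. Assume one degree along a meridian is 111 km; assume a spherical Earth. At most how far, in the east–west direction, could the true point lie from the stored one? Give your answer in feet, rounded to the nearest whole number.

Truncating at 3 decimal places can drop up to a full unit in the last place, so the longitude may be off by as much as 0.001°.
At latitude 44.03° a degree of longitude spans 111000 m × cos 44.03° = 111000 × 0.7190 ≈ 79806.3 m.
So at most 0.001° × 79806.3 ≈ 79.8063 m east–west.
In feet: 79.8063 m ÷ 0.3048 ≈ 261.83 ft.

262 feet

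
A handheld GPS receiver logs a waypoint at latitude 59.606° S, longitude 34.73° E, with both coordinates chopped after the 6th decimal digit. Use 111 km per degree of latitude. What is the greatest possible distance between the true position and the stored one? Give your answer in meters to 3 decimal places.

0.124 meters

Truncating at 6 decimal places can drop up to a full unit in the last place, so each coordinate may be off by as much as 1e-06°.
North–south component: 1e-06° × 111000 = 0.111 m.
E–W at 59.606°: 1e-06° × 111000 × cos 59.606° = 1e-06 × 111000 × 0.5059 ≈ 0.0561597 m.
Worst case both components are at the extreme and orthogonal: √(0.111² + 0.0561597²) ≈ 0.124398 m.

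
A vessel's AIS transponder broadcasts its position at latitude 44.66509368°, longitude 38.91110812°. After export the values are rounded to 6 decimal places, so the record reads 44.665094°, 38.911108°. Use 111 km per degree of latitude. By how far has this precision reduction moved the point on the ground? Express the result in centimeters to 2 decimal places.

The latitude changed by -0.00000032° and the longitude by +0.00000012°.
N–S: -0.00000032° × 111000 m/° = -0.03552 m.
East–west at this latitude: 0.00000012° × 111000 × cos 44.6651° ≈ 0.00000012 × 78946.3 = 0.00947356 m.
Hypotenuse of the two orthogonal shifts: √(0.03552² + 0.00947356²) = 0.0367616 m.
That is 0.0367616 m = 3.6762 cm.

3.68 centimeters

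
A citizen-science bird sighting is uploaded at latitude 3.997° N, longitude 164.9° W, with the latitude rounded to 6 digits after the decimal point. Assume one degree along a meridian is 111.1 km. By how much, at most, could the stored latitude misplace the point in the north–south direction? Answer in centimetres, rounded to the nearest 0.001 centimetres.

Rounding to 6 decimal places leaves the latitude within ±5e-07° of the true value.
Along the meridian that is 5e-07° × 111100 m/° = 0.05555 m.
That is 0.05555 m = 5.555 cm.

5.555 centimetres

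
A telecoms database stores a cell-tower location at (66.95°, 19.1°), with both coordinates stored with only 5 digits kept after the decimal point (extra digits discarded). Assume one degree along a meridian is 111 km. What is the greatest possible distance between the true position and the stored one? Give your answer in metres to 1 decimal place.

1.2 metres

Truncating at 5 decimal places can drop up to a full unit in the last place, so each coordinate may be off by as much as 1e-05°.
Latitude error → 1e-05 × 111000 = 1.11 m along the meridian.
E–W at 66.95°: 1e-05° × 111000 × cos 66.95° = 1e-05 × 111000 × 0.3915 ≈ 0.434603 m.
Worst case both components are at the extreme and orthogonal: √(1.11² + 0.434603²) ≈ 1.19205 m.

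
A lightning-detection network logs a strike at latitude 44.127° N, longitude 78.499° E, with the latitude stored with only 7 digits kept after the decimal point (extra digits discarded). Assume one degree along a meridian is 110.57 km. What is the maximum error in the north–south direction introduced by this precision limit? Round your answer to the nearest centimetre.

Truncating at 7 decimal places can drop up to a full unit in the last place, so the latitude may be off by as much as 1e-07°.
So the N–S error is at most 1e-07 × 110570 = 0.011057 m.
That is 0.011057 m = 1.1057 cm.

1 centimetres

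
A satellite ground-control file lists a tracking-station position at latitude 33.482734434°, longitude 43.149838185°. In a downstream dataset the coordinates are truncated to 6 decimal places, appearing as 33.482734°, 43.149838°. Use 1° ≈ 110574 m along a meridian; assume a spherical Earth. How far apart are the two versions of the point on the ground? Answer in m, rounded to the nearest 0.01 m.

0.05 m

The latitude changed by +0.000000434° and the longitude by +0.000000185°.
N–S: 0.000000434° × 110574 m/° = 0.0479891 m.
E–W at 33.4827°: 0.000000185° × 110574 × cos 33.4827° = 0.000000185 × 110574 × 0.8341 ≈ 0.0170615 m.
Combined displacement = (0.0479891² + 0.0170615²)^½ ≈ 0.0509318 m.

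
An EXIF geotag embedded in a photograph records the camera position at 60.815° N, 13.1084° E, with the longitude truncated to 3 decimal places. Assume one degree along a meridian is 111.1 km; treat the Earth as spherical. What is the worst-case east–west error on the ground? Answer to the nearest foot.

Truncating at 3 decimal places can drop up to a full unit in the last place, so the longitude may be off by as much as 0.001°.
At latitude 60.815° a degree of longitude spans 111100 m × cos 60.815° = 111100 × 0.4876 ≈ 54175.8 m.
East–west error: 0.001° × 54175.8 m/° ≈ 54.1758 m.
In feet: 54.1758 m ÷ 0.3048 ≈ 177.74 ft.

178 feet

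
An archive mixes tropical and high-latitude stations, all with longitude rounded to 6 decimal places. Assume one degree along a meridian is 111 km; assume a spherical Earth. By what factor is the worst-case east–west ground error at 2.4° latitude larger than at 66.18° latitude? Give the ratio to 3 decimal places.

Rounding to 6 decimal places leaves the longitude within ±5e-07° of the true value.
At 2.4°: 5e-07° × 111000 × cos 2.4° = 5e-07 × 111000 × 0.9991 ≈ 0.055451 m.
Error at 66.18° = 5e-07° × 111000 × cos 66.18° ≈ 0.0555 × 0.4039 = 0.022414 m.
Ratio: 0.055451 / 0.022414 = cos 2.4° / cos 66.18° ≈ 2.4739.

2.474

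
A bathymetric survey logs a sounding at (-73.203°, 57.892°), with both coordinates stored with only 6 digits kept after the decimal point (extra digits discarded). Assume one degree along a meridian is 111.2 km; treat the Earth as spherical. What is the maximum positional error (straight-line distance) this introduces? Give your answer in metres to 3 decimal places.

Truncating at 6 decimal places can drop up to a full unit in the last place, so each coordinate may be off by as much as 1e-06°.
North–south component: 1e-06° × 111200 = 0.1112 m.
Longitude error → 1e-06 × 111200 × cos 73.203° = 1e-06 × 111200 × 0.2890 ≈ 0.0321348 m.
Combining orthogonally: (0.1112² + 0.0321348²)^½ ≈ 0.11575 m.

0.116 metres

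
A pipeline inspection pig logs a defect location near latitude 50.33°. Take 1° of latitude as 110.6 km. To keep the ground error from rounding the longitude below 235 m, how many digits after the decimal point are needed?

At 50.33° one degree of longitude covers 110600 × cos 50.33° ≈ 110600 × 0.6384 ≈ 70603.2 m.
N decimal places → at most half a unit in the last place, 0.5 × 10⁻ᴺ° = 70603.2/2 × 10⁻ᴺ m.
Setting 35301.6 × 10⁻ᴺ ≤ 235 gives 10ᴺ ≥ 150.2, i.e. N ≥ 2.18.
So 3 decimal places suffice (35.3 m); 2 would allow up to 353 m.

3 decimal places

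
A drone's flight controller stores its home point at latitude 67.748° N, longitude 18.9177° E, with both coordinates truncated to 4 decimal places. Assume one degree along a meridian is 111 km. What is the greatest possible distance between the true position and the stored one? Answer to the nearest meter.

Truncating at 4 decimal places can drop up to a full unit in the last place, so each coordinate may be off by as much as 0.0001°.
Latitude error → 0.0001 × 111000 = 11.1 m along the meridian.
E–W at 67.748°: 0.0001° × 111000 × cos 67.748° = 0.0001 × 111000 × 0.3787 ≈ 4.20336 m.
The two errors are perpendicular, so the maximum displacement is √(11.1² + 4.20336²) ≈ 11.8692 m.

12 meters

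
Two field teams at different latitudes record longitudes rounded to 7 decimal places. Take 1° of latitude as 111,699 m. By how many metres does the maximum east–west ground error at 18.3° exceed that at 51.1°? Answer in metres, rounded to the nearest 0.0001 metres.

0.0018 metres

Rounding to 7 decimal places leaves the longitude within ±5e-08° of the true value.
At 18.3°: 5e-08° × 111699 × cos 18.3° = 5e-08 × 111699 × 0.9494 ≈ 0.0053025 m.
Error at 51.1° = 5e-08° × 111699 × cos 51.1° ≈ 0.0055849 × 0.6280 = 0.0035071 m.
So the lower-latitude error exceeds the higher by 0.0053025 − 0.0035071 = 0.0017954 m.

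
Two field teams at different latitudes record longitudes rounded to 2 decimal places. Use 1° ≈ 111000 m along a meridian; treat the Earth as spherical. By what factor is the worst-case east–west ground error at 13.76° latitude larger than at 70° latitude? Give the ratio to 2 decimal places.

2.84

Rounding to 2 decimal places leaves the longitude within ±0.005° of the true value.
At 13.76°: 0.005° × 111000 × cos 13.76° = 0.005 × 111000 × 0.9713 ≈ 539.07 m.
At 70°: 0.005° × 111000 × cos 70° = 0.005 × 111000 × 0.3420 ≈ 189.82 m.
Ratio: 539.07 / 189.82 = cos 13.76° / cos 70° ≈ 2.8399.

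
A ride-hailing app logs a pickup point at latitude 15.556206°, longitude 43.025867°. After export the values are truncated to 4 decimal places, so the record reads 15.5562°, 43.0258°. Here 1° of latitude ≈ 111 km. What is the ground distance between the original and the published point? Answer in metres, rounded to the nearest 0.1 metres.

The latitude changed by +0.000006° and the longitude by +0.000067°.
North–south shift: 0.000006 × 111000 = 0.666 m.
East–west at this latitude: 0.000067° × 111000 × cos 15.5562° ≈ 0.000067 × 106934 = 7.16457 m.
Combined displacement = (0.666² + 7.16457²)^½ ≈ 7.19546 m.

7.2 metres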